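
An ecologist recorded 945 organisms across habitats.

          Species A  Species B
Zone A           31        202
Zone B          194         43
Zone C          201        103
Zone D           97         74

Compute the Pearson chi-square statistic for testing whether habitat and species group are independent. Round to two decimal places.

248.43

Row totals: 233, 237, 304, 171. Column totals: 523, 422. Grand total N = 945.
Expected counts (row total × column total / N):
  Zone A, Species A: 233×523/945 = 128.951
  Zone A, Species B: 233×422/945 = 104.049
  Zone B, Species A: 237×523/945 = 131.165
  Zone B, Species B: 237×422/945 = 105.835
  Zone C, Species A: 304×523/945 = 168.246
  Zone C, Species B: 304×422/945 = 135.754
  Zone D, Species A: 171×523/945 = 94.638
  Zone D, Species B: 171×422/945 = 76.362
Contributions (O − E)²/E:
  (31 − 128.951)²/128.951 = 74.4034
  (202 − 104.049)²/104.049 = 92.2104
  (194 − 131.165)²/131.165 = 30.1013
  (43 − 105.835)²/105.835 = 37.3056
  (201 − 168.246)²/168.246 = 6.3765
  (103 − 135.754)²/135.754 = 7.9027
  (97 − 94.638)²/94.638 = 0.0590
  (74 − 76.362)²/76.362 = 0.0731
χ² = 74.4034 + 92.2104 + 30.1013 + 37.3056 + 6.3765 + 7.9027 + 0.0590 + 0.0731 = 248.43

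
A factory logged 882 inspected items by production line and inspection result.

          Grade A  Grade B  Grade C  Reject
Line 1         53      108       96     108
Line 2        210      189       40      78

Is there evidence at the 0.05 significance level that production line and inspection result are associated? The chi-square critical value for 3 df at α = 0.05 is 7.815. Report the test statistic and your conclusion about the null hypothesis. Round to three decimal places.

Row totals: 365, 517. Column totals: 263, 297, 136, 186. Grand total N = 882.
Expected counts (row total × column total / N):
  Line 1, Grade A: 365×263/882 = 108.8379
  Line 1, Grade B: 365×297/882 = 122.9082
  Line 1, Grade C: 365×136/882 = 56.2812
  Line 1, Reject: 365×186/882 = 76.9728
  Line 2, Grade A: 517×263/882 = 154.1621
  Line 2, Grade B: 517×297/882 = 174.0918
  Line 2, Grade C: 517×136/882 = 79.7188
  Line 2, Reject: 517×186/882 = 109.0272
Contributions (O − E)²/E:
  (53 − 108.8379)²/108.8379 = 28.6469
  (108 − 122.9082)²/122.9082 = 1.8083
  (96 − 56.2812)²/56.2812 = 28.0304
  (108 − 76.9728)²/76.9728 = 12.5068
  (210 − 154.1621)²/154.1621 = 20.2246
  (189 − 174.0918)²/174.0918 = 1.2767
  (40 − 79.7188)²/79.7188 = 19.7893
  (78 − 109.0272)²/109.0272 = 8.8298
χ² = 28.6469 + 1.8083 + 28.0304 + 12.5068 + 20.2246 + 1.2767 + 19.7893 + 8.8298 = 121.113
df = (2−1)(4−1) = 3. Since 121.113 > 7.815, reject the null hypothesis of independence at α = 0.05.

121.113; reject H₀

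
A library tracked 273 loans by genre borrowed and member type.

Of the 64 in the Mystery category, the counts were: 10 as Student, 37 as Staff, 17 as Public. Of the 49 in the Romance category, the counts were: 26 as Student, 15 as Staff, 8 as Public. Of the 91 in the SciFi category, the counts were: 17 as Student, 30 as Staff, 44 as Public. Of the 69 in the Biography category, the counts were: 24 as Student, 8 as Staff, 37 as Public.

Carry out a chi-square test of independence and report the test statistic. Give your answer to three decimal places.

54.821

Row totals: 64, 49, 91, 69. Column totals: 77, 90, 106. Grand total N = 273.
Expected counts (row total × column total / N):
  Mystery, Student: 64×77/273 = 18.05128
  Mystery, Staff: 64×90/273 = 21.09890
  Mystery, Public: 64×106/273 = 24.84982
  Romance, Student: 49×77/273 = 13.82051
  Romance, Staff: 49×90/273 = 16.15385
  Romance, Public: 49×106/273 = 19.02564
  SciFi, Student: 91×77/273 = 25.66667
  SciFi, Staff: 91×90/273 = 30.00000
  SciFi, Public: 91×106/273 = 35.33333
  Biography, Student: 69×77/273 = 19.46154
  Biography, Staff: 69×90/273 = 22.74725
  Biography, Public: 69×106/273 = 26.79121
Contributions (O − E)²/E:
  (10 − 18.05128)²/18.05128 = 3.5911
  (37 − 21.09890)²/21.09890 = 11.9838
  (17 − 24.84982)²/24.84982 = 2.4797
  (26 − 13.82051)²/13.82051 = 10.7333
  (15 − 16.15385)²/16.15385 = 0.0824
  (8 − 19.02564)²/19.02564 = 6.3895
  (17 − 25.66667)²/25.66667 = 2.9264
  (30 − 30.00000)²/30.00000 = 0.0000
  (44 − 35.33333)²/35.33333 = 2.1258
  (24 − 19.46154)²/19.46154 = 1.0584
  (8 − 22.74725)²/22.74725 = 9.5608
  (37 − 26.79121)²/26.79121 = 3.8901
χ² = 3.5911 + 11.9838 + 2.4797 + 10.7333 + 0.0824 + 6.3895 + 2.9264 + 0.0000 + 2.1258 + 1.0584 + 9.5608 + 3.8901 = 54.821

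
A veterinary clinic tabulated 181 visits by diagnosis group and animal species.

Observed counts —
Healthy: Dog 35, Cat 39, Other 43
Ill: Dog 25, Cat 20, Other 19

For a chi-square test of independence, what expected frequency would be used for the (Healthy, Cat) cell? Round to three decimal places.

38.138

Row total (Healthy) = 117; column total (Cat) = 59; grand total N = 181.
Expected count = (row total × column total) / N = 117 × 59 / 181 = 38.138.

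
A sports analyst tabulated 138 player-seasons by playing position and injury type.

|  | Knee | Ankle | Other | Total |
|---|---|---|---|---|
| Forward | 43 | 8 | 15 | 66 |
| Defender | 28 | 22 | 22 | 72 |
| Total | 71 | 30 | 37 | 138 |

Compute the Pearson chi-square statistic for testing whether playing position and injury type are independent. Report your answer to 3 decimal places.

10.786

Grand total N = 138.
Expected counts (row total × column total / N):
  Forward, Knee: 66×71/138 = 33.9565
  Forward, Ankle: 66×30/138 = 14.3478
  Forward, Other: 66×37/138 = 17.6957
  Defender, Knee: 72×71/138 = 37.0435
  Defender, Ankle: 72×30/138 = 15.6522
  Defender, Other: 72×37/138 = 19.3043
Contributions (O − E)²/E:
  (43 − 33.9565)²/33.9565 = 2.4085
  (8 − 14.3478)²/14.3478 = 2.8084
  (15 − 17.6957)²/17.6957 = 0.4107
  (28 − 37.0435)²/37.0435 = 2.2078
  (22 − 15.6522)²/15.6522 = 2.5744
  (22 − 19.3043)²/19.3043 = 0.3764
χ² = 2.4085 + 2.8084 + 0.4107 + 2.2078 + 2.5744 + 0.3764 = 10.786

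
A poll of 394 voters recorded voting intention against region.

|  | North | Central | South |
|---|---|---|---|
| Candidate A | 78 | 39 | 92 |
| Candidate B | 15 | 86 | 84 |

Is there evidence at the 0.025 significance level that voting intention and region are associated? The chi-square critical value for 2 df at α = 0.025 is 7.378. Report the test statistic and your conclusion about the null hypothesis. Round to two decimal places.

59.47; reject H₀

Row totals: 209, 185. Column totals: 93, 125, 176. Grand total N = 394.
Expected counts (row total × column total / N):
  Candidate A, North: 209×93/394 = 49.332
  Candidate A, Central: 209×125/394 = 66.307
  Candidate A, South: 209×176/394 = 93.360
  Candidate B, North: 185×93/394 = 43.668
  Candidate B, Central: 185×125/394 = 58.693
  Candidate B, South: 185×176/394 = 82.640
Contributions (O − E)²/E:
  (78 − 49.332)²/49.332 = 16.6597
  (39 − 66.307)²/66.307 = 11.2458
  (92 − 93.360)²/93.360 = 0.0198
  (15 − 43.668)²/43.668 = 18.8205
  (86 − 58.693)²/58.693 = 12.7046
  (84 − 82.640)²/82.640 = 0.0224
χ² = 16.6597 + 11.2458 + 0.0198 + 18.8205 + 12.7046 + 0.0224 = 59.47
df = (2−1)(3−1) = 2. Since 59.47 > 7.378, reject the null hypothesis of independence at α = 0.025.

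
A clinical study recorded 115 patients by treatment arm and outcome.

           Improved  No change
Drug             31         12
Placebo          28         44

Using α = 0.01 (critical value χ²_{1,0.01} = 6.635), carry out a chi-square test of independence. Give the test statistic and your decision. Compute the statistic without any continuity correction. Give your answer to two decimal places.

Row totals: 43, 72. Column totals: 59, 56. Grand total N = 115.
Expected counts (row total × column total / N):
  Drug, Improved: 43×59/115 = 22.061
  Drug, No change: 43×56/115 = 20.939
  Placebo, Improved: 72×59/115 = 36.939
  Placebo, No change: 72×56/115 = 35.061
Contributions (O − E)²/E:
  (31 − 22.061)²/22.061 = 3.6220
  (12 − 20.939)²/20.939 = 3.8161
  (28 − 36.939)²/36.939 = 2.1632
  (44 − 35.061)²/35.061 = 2.2790
χ² = 3.6220 + 3.8161 + 2.1632 + 2.2790 = 11.88
df = (2−1)(2−1) = 1. Since 11.88 > 6.635, reject the null hypothesis of independence at α = 0.01.

11.88; reject H₀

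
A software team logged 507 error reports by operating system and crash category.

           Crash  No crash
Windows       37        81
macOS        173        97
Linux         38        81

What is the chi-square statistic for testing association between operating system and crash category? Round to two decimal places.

Row totals: 118, 270, 119. Column totals: 248, 259. Grand total N = 507.
Expected counts (row total × column total / N):
  Windows, Crash: 118×248/507 = 57.720
  Windows, No crash: 118×259/507 = 60.280
  macOS, Crash: 270×248/507 = 132.071
  macOS, No crash: 270×259/507 = 137.929
  Linux, Crash: 119×248/507 = 58.209
  Linux, No crash: 119×259/507 = 60.791
Contributions (O − E)²/E:
  (37 − 57.720)²/57.720 = 7.4379
  (81 − 60.280)²/60.280 = 7.1221
  (173 − 132.071)²/132.071 = 12.6840
  (97 − 137.929)²/137.929 = 12.1453
  (38 − 58.209)²/58.209 = 7.0162
  (81 − 60.791)²/60.791 = 6.7182
χ² = 7.4379 + 7.1221 + 12.6840 + 12.1453 + 7.0162 + 6.7182 = 53.12

53.12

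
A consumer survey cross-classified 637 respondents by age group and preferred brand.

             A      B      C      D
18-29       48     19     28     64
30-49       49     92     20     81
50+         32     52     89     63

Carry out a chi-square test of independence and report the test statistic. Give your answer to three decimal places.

95.400

Row totals: 159, 242, 236. Column totals: 129, 163, 137, 208. Grand total N = 637.
Expected counts (row total × column total / N):
  18-29, A: 159×129/637 = 32.1994
  18-29, B: 159×163/637 = 40.6860
  18-29, C: 159×137/637 = 34.1962
  18-29, D: 159×208/637 = 51.9184
  30-49, A: 242×129/637 = 49.0078
  30-49, B: 242×163/637 = 61.9246
  30-49, C: 242×137/637 = 52.0471
  30-49, D: 242×208/637 = 79.0204
  50+, A: 236×129/637 = 47.7928
  50+, B: 236×163/637 = 60.3893
  50+, C: 236×137/637 = 50.7567
  50+, D: 236×208/637 = 77.0612
Contributions (O − E)²/E:
  (48 − 32.1994)²/32.1994 = 7.7535
  (19 − 40.6860)²/40.6860 = 11.5588
  (28 − 34.1962)²/34.1962 = 1.1227
  (64 − 51.9184)²/51.9184 = 2.8114
  (49 − 49.0078)²/49.0078 = 0.0000
  (92 − 61.9246)²/61.9246 = 14.6070
  (20 − 52.0471)²/52.0471 = 19.7324
  (81 − 79.0204)²/79.0204 = 0.0496
  (32 − 47.7928)²/47.7928 = 5.2186
  (52 − 60.3893)²/60.3893 = 1.1654
  (89 − 50.7567)²/50.7567 = 28.8149
  (63 − 77.0612)²/77.0612 = 2.5657
χ² = 7.7535 + 11.5588 + 1.1227 + 2.8114 + 0.0000 + 14.6070 + 19.7324 + 0.0496 + 5.2186 + 1.1654 + 28.8149 + 2.5657 = 95.400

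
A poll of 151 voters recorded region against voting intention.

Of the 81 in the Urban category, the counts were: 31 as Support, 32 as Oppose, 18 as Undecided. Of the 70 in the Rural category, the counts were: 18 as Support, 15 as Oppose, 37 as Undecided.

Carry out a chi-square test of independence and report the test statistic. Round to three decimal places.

Row totals: 81, 70. Column totals: 49, 47, 55. Grand total N = 151.
Expected counts (row total × column total / N):
  Urban, Support: 81×49/151 = 26.2848
  Urban, Oppose: 81×47/151 = 25.2119
  Urban, Undecided: 81×55/151 = 29.5033
  Rural, Support: 70×49/151 = 22.7152
  Rural, Oppose: 70×47/151 = 21.7881
  Rural, Undecided: 70×55/151 = 25.4967
Contributions (O − E)²/E:
  (31 − 26.2848)²/26.2848 = 0.8459
  (32 − 25.2119)²/25.2119 = 1.8276
  (18 − 29.5033)²/29.5033 = 4.4851
  (18 − 22.7152)²/22.7152 = 0.9788
  (15 − 21.7881)²/21.7881 = 2.1148
  (37 − 25.4967)²/25.4967 = 5.1899
χ² = 0.8459 + 1.8276 + 4.4851 + 0.9788 + 2.1148 + 5.1899 = 15.442

15.442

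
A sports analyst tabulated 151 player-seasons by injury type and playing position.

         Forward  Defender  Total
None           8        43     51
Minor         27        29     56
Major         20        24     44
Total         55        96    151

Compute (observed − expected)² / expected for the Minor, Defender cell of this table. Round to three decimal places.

Row total (Minor) = 56; column total (Defender) = 96; N = 151.
Expected count E = 56 × 96 / 151 = 35.6026.
Contribution = (O − E)²/E = (29 − 35.6026)² / 35.6026 = 1.224.

1.224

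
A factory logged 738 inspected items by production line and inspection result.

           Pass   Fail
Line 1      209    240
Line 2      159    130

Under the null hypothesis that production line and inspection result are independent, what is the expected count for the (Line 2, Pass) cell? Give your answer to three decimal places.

144.108

Row total (Line 2) = 289; column total (Pass) = 368; grand total N = 738.
Expected count = (row total × column total) / N = 289 × 368 / 738 = 144.108.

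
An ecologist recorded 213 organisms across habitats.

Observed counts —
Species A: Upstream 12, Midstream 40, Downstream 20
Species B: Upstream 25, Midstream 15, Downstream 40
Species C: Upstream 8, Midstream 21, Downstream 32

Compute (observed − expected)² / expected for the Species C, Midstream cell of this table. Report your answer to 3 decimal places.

0.027

Row total (Species C) = 61; column total (Midstream) = 76; N = 213.
Expected count E = 61 × 76 / 213 = 21.7653.
Contribution = (O − E)²/E = (21 − 21.7653)² / 21.7653 = 0.027.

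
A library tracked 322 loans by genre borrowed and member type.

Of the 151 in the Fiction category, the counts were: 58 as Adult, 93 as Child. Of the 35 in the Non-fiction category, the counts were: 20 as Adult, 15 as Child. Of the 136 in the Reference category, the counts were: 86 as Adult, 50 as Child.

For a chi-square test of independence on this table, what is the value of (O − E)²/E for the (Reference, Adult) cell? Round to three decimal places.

4.042

Row total (Reference) = 136; column total (Adult) = 164; N = 322.
Expected count E = 136 × 164 / 322 = 69.2671.
Contribution = (O − E)²/E = (86 − 69.2671)² / 69.2671 = 4.042.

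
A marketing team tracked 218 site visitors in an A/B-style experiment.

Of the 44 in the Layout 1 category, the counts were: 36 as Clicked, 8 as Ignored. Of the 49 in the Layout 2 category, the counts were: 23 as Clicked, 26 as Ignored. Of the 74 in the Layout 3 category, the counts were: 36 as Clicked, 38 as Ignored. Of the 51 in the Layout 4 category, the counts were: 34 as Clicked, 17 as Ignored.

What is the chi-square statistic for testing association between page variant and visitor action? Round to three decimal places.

Row totals: 44, 49, 74, 51. Column totals: 129, 89. Grand total N = 218.
Expected counts (row total × column total / N):
  Layout 1, Clicked: 44×129/218 = 26.0367
  Layout 1, Ignored: 44×89/218 = 17.9633
  Layout 2, Clicked: 49×129/218 = 28.9954
  Layout 2, Ignored: 49×89/218 = 20.0046
  Layout 3, Clicked: 74×129/218 = 43.7890
  Layout 3, Ignored: 74×89/218 = 30.2110
  Layout 4, Clicked: 51×129/218 = 30.1789
  Layout 4, Ignored: 51×89/218 = 20.8211
Contributions (O − E)²/E:
  (36 − 26.0367)²/26.0367 = 3.8126
  (8 − 17.9633)²/17.9633 = 5.5261
  (23 − 28.9954)²/28.9954 = 1.2397
  (26 − 20.0046)²/20.0046 = 1.7968
  (36 − 43.7890)²/43.7890 = 1.3855
  (38 − 30.2110)²/30.2110 = 2.0082
  (34 − 30.1789)²/30.1789 = 0.4838
  (17 − 20.8211)²/20.8211 = 0.7013
χ² = 3.8126 + 5.5261 + 1.2397 + 1.7968 + 1.3855 + 2.0082 + 0.4838 + 0.7013 = 16.954

16.954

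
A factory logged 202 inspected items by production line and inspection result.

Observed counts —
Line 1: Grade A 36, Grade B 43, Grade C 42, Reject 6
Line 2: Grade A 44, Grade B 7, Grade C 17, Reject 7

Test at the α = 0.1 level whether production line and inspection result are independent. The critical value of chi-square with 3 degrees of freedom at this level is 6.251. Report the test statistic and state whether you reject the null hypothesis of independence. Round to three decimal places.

25.708; reject H₀

Row totals: 127, 75. Column totals: 80, 50, 59, 13. Grand total N = 202.
Expected counts (row total × column total / N):
  Line 1, Grade A: 127×80/202 = 50.2970
  Line 1, Grade B: 127×50/202 = 31.4356
  Line 1, Grade C: 127×59/202 = 37.0941
  Line 1, Reject: 127×13/202 = 8.1733
  Line 2, Grade A: 75×80/202 = 29.7030
  Line 2, Grade B: 75×50/202 = 18.5644
  Line 2, Grade C: 75×59/202 = 21.9059
  Line 2, Reject: 75×13/202 = 4.8267
Contributions (O − E)²/E:
  (36 − 50.2970)²/50.2970 = 4.0639
  (43 − 31.4356)²/31.4356 = 4.2543
  (42 − 37.0941)²/37.0941 = 0.6488
  (6 − 8.1733)²/8.1733 = 0.5779
  (44 − 29.7030)²/29.7030 = 6.8816
  (7 − 18.5644)²/18.5644 = 7.2039
  (17 − 21.9059)²/21.9059 = 1.0987
  (7 − 4.8267)²/4.8267 = 0.9786
χ² = 4.0639 + 4.2543 + 0.6488 + 0.5779 + 6.8816 + 7.2039 + 1.0987 + 0.9786 = 25.708
df = (2−1)(4−1) = 3. Since 25.708 > 6.251, reject the null hypothesis of independence at α = 0.1.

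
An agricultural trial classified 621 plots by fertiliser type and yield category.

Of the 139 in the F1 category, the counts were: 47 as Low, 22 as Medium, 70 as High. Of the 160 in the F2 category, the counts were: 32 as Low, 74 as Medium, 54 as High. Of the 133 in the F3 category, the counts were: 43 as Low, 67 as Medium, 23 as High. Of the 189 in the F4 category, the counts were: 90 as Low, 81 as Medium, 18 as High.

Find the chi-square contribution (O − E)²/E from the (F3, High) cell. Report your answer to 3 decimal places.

4.308

Row total (F3) = 133; column total (High) = 165; N = 621.
Expected count E = 133 × 165 / 621 = 35.3382.
Contribution = (O − E)²/E = (23 − 35.3382)² / 35.3382 = 4.308.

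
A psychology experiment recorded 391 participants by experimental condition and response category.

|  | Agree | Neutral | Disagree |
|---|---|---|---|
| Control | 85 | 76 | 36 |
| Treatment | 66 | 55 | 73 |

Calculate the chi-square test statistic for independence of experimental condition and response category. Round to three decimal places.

Row totals: 197, 194. Column totals: 151, 131, 109. Grand total N = 391.
Expected counts (row total × column total / N):
  Control, Agree: 197×151/391 = 76.0793
  Control, Neutral: 197×131/391 = 66.0026
  Control, Disagree: 197×109/391 = 54.9182
  Treatment, Agree: 194×151/391 = 74.9207
  Treatment, Neutral: 194×131/391 = 64.9974
  Treatment, Disagree: 194×109/391 = 54.0818
Contributions (O − E)²/E:
  (85 − 76.0793)²/76.0793 = 1.0460
  (76 − 66.0026)²/66.0026 = 1.5143
  (36 − 54.9182)²/54.9182 = 6.5169
  (66 − 74.9207)²/74.9207 = 1.0622
  (55 − 64.9974)²/64.9974 = 1.5377
  (73 − 54.0818)²/54.0818 = 6.6177
χ² = 1.0460 + 1.5143 + 6.5169 + 1.0622 + 1.5377 + 6.6177 = 18.295

18.295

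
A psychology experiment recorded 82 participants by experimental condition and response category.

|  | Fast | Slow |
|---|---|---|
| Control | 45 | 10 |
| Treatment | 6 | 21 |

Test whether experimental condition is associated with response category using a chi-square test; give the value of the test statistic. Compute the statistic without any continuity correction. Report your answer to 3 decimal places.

Row totals: 55, 27. Column totals: 51, 31. Grand total N = 82.
Expected counts (row total × column total / N):
  Control, Fast: 55×51/82 = 34.20732
  Control, Slow: 55×31/82 = 20.79268
  Treatment, Fast: 27×51/82 = 16.79268
  Treatment, Slow: 27×31/82 = 10.20732
Contributions (O − E)²/E:
  (45 − 34.20732)²/34.20732 = 3.4052
  (10 − 20.79268)²/20.79268 = 5.6021
  (6 − 16.79268)²/16.79268 = 6.9365
  (21 − 10.20732)²/10.20732 = 11.4116
χ² = 3.4052 + 5.6021 + 6.9365 + 11.4116 = 27.355

27.355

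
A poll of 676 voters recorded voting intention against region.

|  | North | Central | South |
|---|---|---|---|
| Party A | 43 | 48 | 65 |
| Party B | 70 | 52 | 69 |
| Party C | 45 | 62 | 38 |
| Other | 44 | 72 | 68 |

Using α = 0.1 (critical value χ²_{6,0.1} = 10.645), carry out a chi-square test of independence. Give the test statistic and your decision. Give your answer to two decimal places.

18.34; reject H₀

Row totals: 156, 191, 145, 184. Column totals: 202, 234, 240. Grand total N = 676.
Expected counts (row total × column total / N):
  Party A, North: 156×202/676 = 46.615
  Party A, Central: 156×234/676 = 54.000
  Party A, South: 156×240/676 = 55.385
  Party B, North: 191×202/676 = 57.074
  Party B, Central: 191×234/676 = 66.115
  Party B, South: 191×240/676 = 67.811
  Party C, North: 145×202/676 = 43.328
  Party C, Central: 145×234/676 = 50.192
  Party C, South: 145×240/676 = 51.479
  Other, North: 184×202/676 = 54.982
  Other, Central: 184×234/676 = 63.692
  Other, South: 184×240/676 = 65.325
Contributions (O − E)²/E:
  (43 − 46.615)²/46.615 = 0.2803
  (48 − 54.000)²/54.000 = 0.6667
  (65 − 55.385)²/55.385 = 1.6692
  (70 − 57.074)²/57.074 = 2.9275
  (52 − 66.115)²/66.115 = 3.0134
  (69 − 67.811)²/67.811 = 0.0208
  (45 − 43.328)²/43.328 = 0.0645
  (62 − 50.192)²/50.192 = 2.7779
  (38 − 51.479)²/51.479 = 3.5293
  (44 − 54.982)²/54.982 = 2.1935
  (72 − 63.692)²/63.692 = 1.0837
  (68 − 65.325)²/65.325 = 0.1095
χ² = 0.2803 + 0.6667 + 1.6692 + 2.9275 + 3.0134 + 0.0208 + 0.0645 + 2.7779 + 3.5293 + 2.1935 + 1.0837 + 0.1095 = 18.34
df = (4−1)(3−1) = 6. Since 18.34 > 10.645, reject the null hypothesis of independence at α = 0.1.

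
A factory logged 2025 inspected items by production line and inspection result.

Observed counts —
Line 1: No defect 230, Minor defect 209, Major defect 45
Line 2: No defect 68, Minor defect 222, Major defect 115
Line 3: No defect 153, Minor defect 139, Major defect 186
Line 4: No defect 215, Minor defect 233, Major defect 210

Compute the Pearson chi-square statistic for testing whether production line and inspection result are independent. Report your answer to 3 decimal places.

190.871

Row totals: 484, 405, 478, 658. Column totals: 666, 803, 556. Grand total N = 2025.
Expected counts (row total × column total / N):
  Line 1, No defect: 484×666/2025 = 159.1822
  Line 1, Minor defect: 484×803/2025 = 191.9269
  Line 1, Major defect: 484×556/2025 = 132.8909
  Line 2, No defect: 405×666/2025 = 133.2000
  Line 2, Minor defect: 405×803/2025 = 160.6000
  Line 2, Major defect: 405×556/2025 = 111.2000
  Line 3, No defect: 478×666/2025 = 157.2089
  Line 3, Minor defect: 478×803/2025 = 189.5477
  Line 3, Major defect: 478×556/2025 = 131.2435
  Line 4, No defect: 658×666/2025 = 216.4089
  Line 4, Minor defect: 658×803/2025 = 260.9254
  Line 4, Major defect: 658×556/2025 = 180.6657
Contributions (O − E)²/E:
  (230 − 159.1822)²/159.1822 = 31.5058
  (209 − 191.9269)²/191.9269 = 1.5188
  (45 − 132.8909)²/132.8909 = 58.1290
  (68 − 133.2000)²/133.2000 = 31.9147
  (222 − 160.6000)²/160.6000 = 23.4742
  (115 − 111.2000)²/111.2000 = 0.1299
  (153 − 157.2089)²/157.2089 = 0.1127
  (139 − 189.5477)²/189.5477 = 13.4798
  (186 − 131.2435)²/131.2435 = 22.8451
  (215 − 216.4089)²/216.4089 = 0.0092
  (233 − 260.9254)²/260.9254 = 2.9887
  (210 − 180.6657)²/180.6657 = 4.7629
χ² = 31.5058 + 1.5188 + 58.1290 + 31.9147 + 23.4742 + 0.1299 + 0.1127 + 13.4798 + 22.8451 + 0.0092 + 2.9887 + 4.7629 = 190.871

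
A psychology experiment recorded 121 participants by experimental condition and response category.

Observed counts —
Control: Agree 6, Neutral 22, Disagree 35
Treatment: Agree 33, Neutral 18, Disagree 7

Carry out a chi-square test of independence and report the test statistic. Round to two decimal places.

37.62

Row totals: 63, 58. Column totals: 39, 40, 42. Grand total N = 121.
Expected counts (row total × column total / N):
  Control, Agree: 63×39/121 = 20.306
  Control, Neutral: 63×40/121 = 20.826
  Control, Disagree: 63×42/121 = 21.868
  Treatment, Agree: 58×39/121 = 18.694
  Treatment, Neutral: 58×40/121 = 19.174
  Treatment, Disagree: 58×42/121 = 20.132
Contributions (O − E)²/E:
  (6 − 20.306)²/20.306 = 10.0789
  (22 − 20.826)²/20.826 = 0.0662
  (35 − 21.868)²/21.868 = 7.8859
  (33 − 18.694)²/18.694 = 10.9480
  (18 − 19.174)²/19.174 = 0.0719
  (7 − 20.132)²/20.132 = 8.5659
χ² = 10.0789 + 0.0662 + 7.8859 + 10.9480 + 0.0719 + 8.5659 = 37.62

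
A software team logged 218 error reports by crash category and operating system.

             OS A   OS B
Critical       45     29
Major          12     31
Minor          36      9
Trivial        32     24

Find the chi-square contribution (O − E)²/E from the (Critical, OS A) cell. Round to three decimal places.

0.156

Row total (Critical) = 74; column total (OS A) = 125; N = 218.
Expected count E = 74 × 125 / 218 = 42.4312.
Contribution = (O − E)²/E = (45 − 42.4312)² / 42.4312 = 0.156.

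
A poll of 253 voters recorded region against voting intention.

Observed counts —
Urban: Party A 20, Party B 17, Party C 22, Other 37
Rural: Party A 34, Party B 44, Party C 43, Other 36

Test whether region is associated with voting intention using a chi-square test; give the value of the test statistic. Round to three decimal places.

Row totals: 96, 157. Column totals: 54, 61, 65, 73. Grand total N = 253.
Expected counts (row total × column total / N):
  Urban, Party A: 96×54/253 = 20.4901
  Urban, Party B: 96×61/253 = 23.1462
  Urban, Party C: 96×65/253 = 24.6640
  Urban, Other: 96×73/253 = 27.6996
  Rural, Party A: 157×54/253 = 33.5099
  Rural, Party B: 157×61/253 = 37.8538
  Rural, Party C: 157×65/253 = 40.3360
  Rural, Other: 157×73/253 = 45.3004
Contributions (O − E)²/E:
  (20 − 20.4901)²/20.4901 = 0.0117
  (17 − 23.1462)²/23.1462 = 1.6321
  (22 − 24.6640)²/24.6640 = 0.2877
  (37 − 27.6996)²/27.6996 = 3.1227
  (34 − 33.5099)²/33.5099 = 0.0072
  (44 − 37.8538)²/37.8538 = 0.9979
  (43 − 40.3360)²/40.3360 = 0.1759
  (36 − 45.3004)²/45.3004 = 1.9094
χ² = 0.0117 + 1.6321 + 0.2877 + 3.1227 + 0.0072 + 0.9979 + 0.1759 + 1.9094 = 8.145

8.145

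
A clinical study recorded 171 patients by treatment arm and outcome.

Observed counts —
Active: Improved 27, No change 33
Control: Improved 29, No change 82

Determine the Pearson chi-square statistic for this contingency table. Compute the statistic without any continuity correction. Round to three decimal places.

Row totals: 60, 111. Column totals: 56, 115. Grand total N = 171.
Expected counts (row total × column total / N):
  Active, Improved: 60×56/171 = 19.64912
  Active, No change: 60×115/171 = 40.35088
  Control, Improved: 111×56/171 = 36.35088
  Control, No change: 111×115/171 = 74.64912
Contributions (O − E)²/E:
  (27 − 19.64912)²/19.64912 = 2.7500
  (33 − 40.35088)²/40.35088 = 1.3391
  (29 − 36.35088)²/36.35088 = 1.4865
  (82 − 74.64912)²/74.64912 = 0.7239
χ² = 2.7500 + 1.3391 + 1.4865 + 0.7239 = 6.300

6.300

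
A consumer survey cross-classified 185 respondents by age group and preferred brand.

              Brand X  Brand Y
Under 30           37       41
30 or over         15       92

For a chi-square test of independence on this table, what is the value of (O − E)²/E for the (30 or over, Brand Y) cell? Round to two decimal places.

2.95

Row total (30 or over) = 107; column total (Brand Y) = 133; N = 185.
Expected count E = 107 × 133 / 185 = 76.924.
Contribution = (O − E)²/E = (92 − 76.924)² / 76.924 = 2.95.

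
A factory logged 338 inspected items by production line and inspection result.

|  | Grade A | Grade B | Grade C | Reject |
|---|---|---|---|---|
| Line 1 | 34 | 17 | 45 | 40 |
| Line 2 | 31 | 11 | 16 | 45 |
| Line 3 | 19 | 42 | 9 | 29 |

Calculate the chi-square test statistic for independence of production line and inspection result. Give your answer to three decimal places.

Row totals: 136, 103, 99. Column totals: 84, 70, 70, 114. Grand total N = 338.
Expected counts (row total × column total / N):
  Line 1, Grade A: 136×84/338 = 33.7988
  Line 1, Grade B: 136×70/338 = 28.1657
  Line 1, Grade C: 136×70/338 = 28.1657
  Line 1, Reject: 136×114/338 = 45.8698
  Line 2, Grade A: 103×84/338 = 25.5976
  Line 2, Grade B: 103×70/338 = 21.3314
  Line 2, Grade C: 103×70/338 = 21.3314
  Line 2, Reject: 103×114/338 = 34.7396
  Line 3, Grade A: 99×84/338 = 24.6036
  Line 3, Grade B: 99×70/338 = 20.5030
  Line 3, Grade C: 99×70/338 = 20.5030
  Line 3, Reject: 99×114/338 = 33.3905
Contributions (O − E)²/E:
  (34 − 33.7988)²/33.7988 = 0.0012
  (17 − 28.1657)²/28.1657 = 4.4264
  (45 − 28.1657)²/28.1657 = 10.0617
  (40 − 45.8698)²/45.8698 = 0.7511
  (31 − 25.5976)²/25.5976 = 1.1402
  (11 − 21.3314)²/21.3314 = 5.0038
  (16 − 21.3314)²/21.3314 = 1.3325
  (45 − 34.7396)²/34.7396 = 3.0304
  (19 − 24.6036)²/24.6036 = 1.2762
  (42 − 20.5030)²/20.5030 = 22.5392
  (9 − 20.5030)²/20.5030 = 6.4536
  (29 − 33.3905)²/33.3905 = 0.5773
χ² = 0.0012 + 4.4264 + 10.0617 + 0.7511 + 1.1402 + 5.0038 + 1.3325 + 3.0304 + 1.2762 + 22.5392 + 6.4536 + 0.5773 = 56.594

56.594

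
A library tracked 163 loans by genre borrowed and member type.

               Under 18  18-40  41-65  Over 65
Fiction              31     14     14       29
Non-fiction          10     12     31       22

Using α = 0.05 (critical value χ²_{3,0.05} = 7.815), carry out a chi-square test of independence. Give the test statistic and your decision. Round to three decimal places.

Row totals: 88, 75. Column totals: 41, 26, 45, 51. Grand total N = 163.
Expected counts (row total × column total / N):
  Fiction, Under 18: 88×41/163 = 22.1350
  Fiction, 18-40: 88×26/163 = 14.0368
  Fiction, 41-65: 88×45/163 = 24.2945
  Fiction, Over 65: 88×51/163 = 27.5337
  Non-fiction, Under 18: 75×41/163 = 18.8650
  Non-fiction, 18-40: 75×26/163 = 11.9632
  Non-fiction, 41-65: 75×45/163 = 20.7055
  Non-fiction, Over 65: 75×51/163 = 23.4663
Contributions (O − E)²/E:
  (31 − 22.1350)²/22.1350 = 3.5504
  (14 − 14.0368)²/14.0368 = 0.0001
  (14 − 24.2945)²/24.2945 = 4.3622
  (29 − 27.5337)²/27.5337 = 0.0781
  (10 − 18.8650)²/18.8650 = 4.1658
  (12 − 11.9632)²/11.9632 = 0.0001
  (31 − 20.7055)²/20.7055 = 5.1183
  (22 − 23.4663)²/23.4663 = 0.0916
χ² = 3.5504 + 0.0001 + 4.3622 + 0.0781 + 4.1658 + 0.0001 + 5.1183 + 0.0916 = 17.367
df = (2−1)(4−1) = 3. Since 17.367 > 7.815, reject the null hypothesis of independence at α = 0.05.

17.367; reject H₀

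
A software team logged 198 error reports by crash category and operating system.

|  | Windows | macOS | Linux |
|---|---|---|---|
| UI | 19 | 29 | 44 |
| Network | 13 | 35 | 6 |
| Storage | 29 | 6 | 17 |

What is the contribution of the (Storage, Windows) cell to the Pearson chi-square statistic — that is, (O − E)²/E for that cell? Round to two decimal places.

10.52

Row total (Storage) = 52; column total (Windows) = 61; N = 198.
Expected count E = 52 × 61 / 198 = 16.020.
Contribution = (O − E)²/E = (29 − 16.020)² / 16.020 = 10.52.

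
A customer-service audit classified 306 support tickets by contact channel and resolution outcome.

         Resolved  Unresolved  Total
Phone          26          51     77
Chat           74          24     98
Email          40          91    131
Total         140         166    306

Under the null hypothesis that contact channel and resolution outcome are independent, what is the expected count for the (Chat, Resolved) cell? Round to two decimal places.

44.84

Row total (Chat) = 98; column total (Resolved) = 140; grand total N = 306.
Expected count = (row total × column total) / N = 98 × 140 / 306 = 44.84.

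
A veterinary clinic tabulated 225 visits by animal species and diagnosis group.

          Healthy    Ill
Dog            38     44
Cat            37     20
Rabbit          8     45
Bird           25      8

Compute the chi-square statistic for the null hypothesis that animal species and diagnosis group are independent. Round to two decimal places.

39.80

Row totals: 82, 57, 53, 33. Column totals: 108, 117. Grand total N = 225.
Expected counts (row total × column total / N):
  Dog, Healthy: 82×108/225 = 39.360
  Dog, Ill: 82×117/225 = 42.640
  Cat, Healthy: 57×108/225 = 27.360
  Cat, Ill: 57×117/225 = 29.640
  Rabbit, Healthy: 53×108/225 = 25.440
  Rabbit, Ill: 53×117/225 = 27.560
  Bird, Healthy: 33×108/225 = 15.840
  Bird, Ill: 33×117/225 = 17.160
Contributions (O − E)²/E:
  (38 − 39.360)²/39.360 = 0.0470
  (44 − 42.640)²/42.640 = 0.0434
  (37 − 27.360)²/27.360 = 3.3965
  (20 − 29.640)²/29.640 = 3.1353
  (8 − 25.440)²/25.440 = 11.9557
  (45 − 27.560)²/27.560 = 11.0361
  (25 − 15.840)²/15.840 = 5.2971
  (8 − 17.160)²/17.160 = 4.8896
χ² = 0.0470 + 0.0434 + 3.3965 + 3.1353 + 11.9557 + 11.0361 + 5.2971 + 4.8896 = 39.80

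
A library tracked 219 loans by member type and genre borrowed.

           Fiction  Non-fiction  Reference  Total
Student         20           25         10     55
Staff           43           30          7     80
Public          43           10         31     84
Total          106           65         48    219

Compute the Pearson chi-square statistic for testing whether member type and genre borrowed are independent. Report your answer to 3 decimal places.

Grand total N = 219.
Expected counts (row total × column total / N):
  Student, Fiction: 55×106/219 = 26.6210
  Student, Non-fiction: 55×65/219 = 16.3242
  Student, Reference: 55×48/219 = 12.0548
  Staff, Fiction: 80×106/219 = 38.7215
  Staff, Non-fiction: 80×65/219 = 23.7443
  Staff, Reference: 80×48/219 = 17.5342
  Public, Fiction: 84×106/219 = 40.6575
  Public, Non-fiction: 84×65/219 = 24.9315
  Public, Reference: 84×48/219 = 18.4110
Contributions (O − E)²/E:
  (20 − 26.6210)²/26.6210 = 1.6467
  (25 − 16.3242)²/16.3242 = 4.6109
  (10 − 12.0548)²/12.0548 = 0.3503
  (43 − 38.7215)²/38.7215 = 0.4727
  (30 − 23.7443)²/23.7443 = 1.6481
  (7 − 17.5342)²/17.5342 = 6.3287
  (43 − 40.6575)²/40.6575 = 0.1350
  (10 − 24.9315)²/24.9315 = 8.9425
  (31 − 18.4110)²/18.4110 = 8.6081
χ² = 1.6467 + 4.6109 + 0.3503 + 0.4727 + 1.6481 + 6.3287 + 0.1350 + 8.9425 + 8.6081 = 32.743

32.743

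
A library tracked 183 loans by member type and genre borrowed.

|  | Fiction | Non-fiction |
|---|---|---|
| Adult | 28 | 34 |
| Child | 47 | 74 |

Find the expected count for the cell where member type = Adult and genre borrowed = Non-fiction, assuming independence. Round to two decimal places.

36.59

Row total (Adult) = 62; column total (Non-fiction) = 108; grand total N = 183.
Expected count = (row total × column total) / N = 62 × 108 / 183 = 36.59.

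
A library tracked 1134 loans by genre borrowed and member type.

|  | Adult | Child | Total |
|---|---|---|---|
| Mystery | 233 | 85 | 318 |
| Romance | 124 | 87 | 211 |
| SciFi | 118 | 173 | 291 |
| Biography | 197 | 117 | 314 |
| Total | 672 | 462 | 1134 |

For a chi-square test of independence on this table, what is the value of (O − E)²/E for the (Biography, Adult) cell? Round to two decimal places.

Row total (Biography) = 314; column total (Adult) = 672; N = 1134.
Expected count E = 314 × 672 / 1134 = 186.074.
Contribution = (O − E)²/E = (197 − 186.074)² / 186.074 = 0.64.

0.64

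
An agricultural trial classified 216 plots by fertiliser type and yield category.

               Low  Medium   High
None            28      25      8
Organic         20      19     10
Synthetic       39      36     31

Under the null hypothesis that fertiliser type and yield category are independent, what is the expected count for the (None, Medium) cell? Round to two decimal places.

22.59

Row total (None) = 61; column total (Medium) = 80; grand total N = 216.
Expected count = (row total × column total) / N = 61 × 80 / 216 = 22.59.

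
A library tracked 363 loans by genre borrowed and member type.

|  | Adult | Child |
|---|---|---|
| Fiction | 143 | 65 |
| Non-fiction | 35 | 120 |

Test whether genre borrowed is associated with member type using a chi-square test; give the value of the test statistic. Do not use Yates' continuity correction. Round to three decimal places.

Row totals: 208, 155. Column totals: 178, 185. Grand total N = 363.
Expected counts (row total × column total / N):
  Fiction, Adult: 208×178/363 = 101.9945
  Fiction, Child: 208×185/363 = 106.0055
  Non-fiction, Adult: 155×178/363 = 76.0055
  Non-fiction, Child: 155×185/363 = 78.9945
Contributions (O − E)²/E:
  (143 − 101.9945)²/101.9945 = 16.4857
  (65 − 106.0055)²/106.0055 = 15.8619
  (35 − 76.0055)²/76.0055 = 22.1228
  (120 − 78.9945)²/78.9945 = 21.2857
χ² = 16.4857 + 15.8619 + 22.1228 + 21.2857 = 75.756

75.756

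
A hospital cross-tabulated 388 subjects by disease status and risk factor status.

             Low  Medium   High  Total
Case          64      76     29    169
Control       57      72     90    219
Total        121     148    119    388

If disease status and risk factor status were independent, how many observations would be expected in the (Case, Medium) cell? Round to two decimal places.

64.46

Row total (Case) = 169; column total (Medium) = 148; grand total N = 388.
Expected count = (row total × column total) / N = 169 × 148 / 388 = 64.46.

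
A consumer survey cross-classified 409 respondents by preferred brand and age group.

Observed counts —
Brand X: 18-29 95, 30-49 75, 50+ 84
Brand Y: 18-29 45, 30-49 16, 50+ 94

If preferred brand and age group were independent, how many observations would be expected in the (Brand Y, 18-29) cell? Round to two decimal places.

Row total (Brand Y) = 155; column total (18-29) = 140; grand total N = 409.
Expected count = (row total × column total) / N = 155 × 140 / 409 = 53.06.

53.06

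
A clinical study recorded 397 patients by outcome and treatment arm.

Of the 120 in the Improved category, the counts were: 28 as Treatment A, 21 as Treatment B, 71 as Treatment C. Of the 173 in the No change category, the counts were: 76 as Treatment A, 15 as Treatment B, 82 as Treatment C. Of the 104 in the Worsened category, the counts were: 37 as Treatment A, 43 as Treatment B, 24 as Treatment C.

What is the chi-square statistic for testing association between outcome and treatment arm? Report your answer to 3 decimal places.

60.633

Row totals: 120, 173, 104. Column totals: 141, 79, 177. Grand total N = 397.
Expected counts (row total × column total / N):
  Improved, Treatment A: 120×141/397 = 42.6196
  Improved, Treatment B: 120×79/397 = 23.8791
  Improved, Treatment C: 120×177/397 = 53.5013
  No change, Treatment A: 173×141/397 = 61.4433
  No change, Treatment B: 173×79/397 = 34.4257
  No change, Treatment C: 173×177/397 = 77.1310
  Worsened, Treatment A: 104×141/397 = 36.9370
  Worsened, Treatment B: 104×79/397 = 20.6952
  Worsened, Treatment C: 104×177/397 = 46.3678
Contributions (O − E)²/E:
  (28 − 42.6196)²/42.6196 = 5.0149
  (21 − 23.8791)²/23.8791 = 0.3471
  (71 − 53.5013)²/53.5013 = 5.7233
  (76 − 61.4433)²/61.4433 = 3.4487
  (15 − 34.4257)²/34.4257 = 10.9615
  (82 − 77.1310)²/77.1310 = 0.3074
  (37 − 36.9370)²/36.9370 = 0.0001
  (43 − 20.6952)²/20.6952 = 24.0396
  (24 − 46.3678)²/46.3678 = 10.7902
χ² = 5.0149 + 0.3471 + 5.7233 + 3.4487 + 10.9615 + 0.3074 + 0.0001 + 24.0396 + 10.7902 = 60.633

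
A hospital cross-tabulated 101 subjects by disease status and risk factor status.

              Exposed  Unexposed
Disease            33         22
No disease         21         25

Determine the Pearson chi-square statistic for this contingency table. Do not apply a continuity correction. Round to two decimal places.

2.07

Row totals: 55, 46. Column totals: 54, 47. Grand total N = 101.
Expected counts (row total × column total / N):
  Disease, Exposed: 55×54/101 = 29.406
  Disease, Unexposed: 55×47/101 = 25.594
  No disease, Exposed: 46×54/101 = 24.594
  No disease, Unexposed: 46×47/101 = 21.406
Contributions (O − E)²/E:
  (33 − 29.406)²/29.406 = 0.4393
  (22 − 25.594)²/25.594 = 0.5047
  (21 − 24.594)²/24.594 = 0.5252
  (25 − 21.406)²/21.406 = 0.6034
χ² = 0.4393 + 0.5047 + 0.5252 + 0.6034 = 2.07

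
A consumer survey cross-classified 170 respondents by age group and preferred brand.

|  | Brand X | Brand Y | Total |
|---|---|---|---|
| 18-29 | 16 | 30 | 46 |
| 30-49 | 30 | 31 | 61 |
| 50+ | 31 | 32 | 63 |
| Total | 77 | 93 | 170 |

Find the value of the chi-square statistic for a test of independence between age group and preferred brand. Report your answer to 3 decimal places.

2.812

Grand total N = 170.
Expected counts (row total × column total / N):
  18-29, Brand X: 46×77/170 = 20.8353
  18-29, Brand Y: 46×93/170 = 25.1647
  30-49, Brand X: 61×77/170 = 27.6294
  30-49, Brand Y: 61×93/170 = 33.3706
  50+, Brand X: 63×77/170 = 28.5353
  50+, Brand Y: 63×93/170 = 34.4647
Contributions (O − E)²/E:
  (16 − 20.8353)²/20.8353 = 1.1221
  (30 − 25.1647)²/25.1647 = 0.9291
  (30 − 27.6294)²/27.6294 = 0.2034
  (31 − 33.3706)²/33.3706 = 0.1684
  (31 − 28.5353)²/28.5353 = 0.2129
  (32 − 34.4647)²/34.4647 = 0.1763
χ² = 1.1221 + 0.9291 + 0.2034 + 0.1684 + 0.2129 + 0.1763 = 2.812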